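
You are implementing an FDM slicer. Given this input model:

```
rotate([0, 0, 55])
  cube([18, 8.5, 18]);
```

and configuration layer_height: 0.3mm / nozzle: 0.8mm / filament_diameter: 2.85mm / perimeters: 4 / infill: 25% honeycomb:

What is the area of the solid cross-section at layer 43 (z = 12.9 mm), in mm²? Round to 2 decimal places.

At z = 12.9 mm: the 18×8.5 cube contributes its full rectangle (area 153.00 mm²); (rotated 55° about Z; rotation is an isometry so areas/perimeters/island counts are preserved). Overall, the cross-section is a single solid region. Net area = 153.00 mm².

153.00 mm²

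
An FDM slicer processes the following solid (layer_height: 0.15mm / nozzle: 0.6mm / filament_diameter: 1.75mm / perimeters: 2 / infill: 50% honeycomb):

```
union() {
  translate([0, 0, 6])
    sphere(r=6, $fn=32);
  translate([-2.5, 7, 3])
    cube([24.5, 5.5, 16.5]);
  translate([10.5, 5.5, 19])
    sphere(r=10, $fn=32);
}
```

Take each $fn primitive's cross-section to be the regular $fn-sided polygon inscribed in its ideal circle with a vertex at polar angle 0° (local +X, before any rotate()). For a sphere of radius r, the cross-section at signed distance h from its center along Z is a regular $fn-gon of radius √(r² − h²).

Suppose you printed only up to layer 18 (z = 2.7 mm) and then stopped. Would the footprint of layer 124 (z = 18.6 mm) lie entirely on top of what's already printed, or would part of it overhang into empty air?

part overhangs

Compare the two slices. At z = 2.7: the r=6 sphere slices to a regular 32-gon of circumradius 5.011 (√(r²−h²) with h=3.3 from center) (area = (32/2)·5.011²·sin(360°/32) = 78.38 mm²); the cube at (-2.5, 7) does not reach this height (z outside [3, 19.5]); the sphere at (10.5, 5.5) does not reach this height (|z−center|=16.300 > r=10); Combining (union): only the r=6 sphere is present, so the union is just that shape — area = 78.38 mm². At z = 18.6: the sphere is not intersected at this z (|z−center|=12.600 > r=6); the 24.5×5.5 cube at (-2.5, 7) contributes its full rectangle (area 134.75 mm²); the r=10 sphere at (10.5, 5.5) slices to a regular 32-gon of circumradius 9.992 (√(r²−h²) with h=0.4 from center) (area = (32/2)·9.992²·sin(360°/32) = 311.65 mm²); Combining (union): the regions partially overlap — summed areas 446.40 mm² minus the doubly-counted overlap 97.15 mm² gives 349.25 mm² — area = 349.25 mm². Checking containment: at z = 18.6 the cross-section extends beyond the z = 2.7 cross-section by about 331.43 mm².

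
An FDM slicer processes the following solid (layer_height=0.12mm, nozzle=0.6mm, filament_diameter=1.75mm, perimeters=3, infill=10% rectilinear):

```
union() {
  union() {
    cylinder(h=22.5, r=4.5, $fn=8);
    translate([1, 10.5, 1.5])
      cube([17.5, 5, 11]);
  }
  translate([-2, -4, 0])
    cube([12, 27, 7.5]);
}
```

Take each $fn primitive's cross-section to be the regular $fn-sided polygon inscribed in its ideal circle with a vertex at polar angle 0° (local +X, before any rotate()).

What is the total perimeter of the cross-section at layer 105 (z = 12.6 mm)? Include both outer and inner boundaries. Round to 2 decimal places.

At z = 12.6 mm: the r=4.5 cylinder gives a regular 8-gon of circumradius 4.5 (constant along its height) (perimeter = 2·8·4.500·sin(180°/8) = 27.55 mm); the cube at (1, 10.5) is absent (z outside [1.5, 12.5]); Combining (union): only the r=4.5 cylinder is present, so the union is just that shape — boundary = 27.55 mm; the cube at (-2, -4) is absent (z outside [0, 7.5]); Taking the union: only the result so far is present, so the union is just that shape — boundary = 27.55 mm. Overall, the cross-section is a single solid region. Total boundary length (outer) = 27.55 mm.

27.55 mm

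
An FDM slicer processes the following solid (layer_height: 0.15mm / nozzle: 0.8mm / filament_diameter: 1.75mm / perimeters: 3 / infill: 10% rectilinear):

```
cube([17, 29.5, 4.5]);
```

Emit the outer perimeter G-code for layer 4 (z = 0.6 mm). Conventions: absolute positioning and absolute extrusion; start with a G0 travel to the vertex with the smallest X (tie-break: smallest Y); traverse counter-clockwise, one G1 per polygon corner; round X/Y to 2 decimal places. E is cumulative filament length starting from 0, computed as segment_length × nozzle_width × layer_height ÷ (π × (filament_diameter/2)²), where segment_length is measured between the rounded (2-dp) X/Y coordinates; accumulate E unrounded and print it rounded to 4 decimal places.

G0 X0.00 Y0.00 Z0.60
G1 X17.00 Y0.00 E0.8481
G1 X17.00 Y29.50 E2.3199
G1 X0.00 Y29.50 E3.1680
G1 X0.00 Y0.00 E4.6398

At z = 0.6 mm: the cube is present — its section is the full 17×29.5 rectangle. The outline is a single polygon with 4 vertices. Extrusion per mm of travel: 0.8 × 0.15 / (π × 0.875²) = 0.049890. Accumulating E over each segment gives final E = 4.6398.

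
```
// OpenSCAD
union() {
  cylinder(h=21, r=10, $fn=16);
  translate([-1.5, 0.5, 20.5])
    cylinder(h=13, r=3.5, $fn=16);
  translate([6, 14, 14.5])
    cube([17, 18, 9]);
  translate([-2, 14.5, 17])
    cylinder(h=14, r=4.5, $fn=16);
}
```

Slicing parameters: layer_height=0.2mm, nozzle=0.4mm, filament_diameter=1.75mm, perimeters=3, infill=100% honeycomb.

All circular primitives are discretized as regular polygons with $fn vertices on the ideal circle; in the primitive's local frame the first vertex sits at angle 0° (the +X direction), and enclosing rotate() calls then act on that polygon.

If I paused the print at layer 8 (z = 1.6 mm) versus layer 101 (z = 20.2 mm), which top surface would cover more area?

Layer 8 (z = 1.6): the r=10 cylinder gives a regular 16-gon of circumradius 10 (constant along its height) (area = (16/2)·10.000²·sin(360°/16) = 306.15 mm²); the cylinder at (-1.5, 0.5) is not intersected at this z (z outside [20.5, 33.5]); the cube at (6, 14) is not intersected at this z (z outside [14.5, 23.5]); the cylinder at (-2, 14.5) is absent (z outside [17, 31]); Taking the union: only the r=10 cylinder is present, so the union is just that shape — area = 306.15 mm². So its area = 306.15 mm². Layer 101 (z = 20.2): the cylinder: section is a regular 16-gon, circumradius r=10 (area = (16/2)·10.000²·sin(360°/16) = 306.15 mm²); the cylinder at (-1.5, 0.5) is not intersected at this z (z outside [20.5, 33.5]); the 17×18 cube at (6, 14) contributes its full rectangle (area 306.00 mm²); the r=4.5 cylinder at (-2, 14.5) gives a regular 16-gon of circumradius 4.5 (constant along its height) (area = (16/2)·4.500²·sin(360°/16) = 61.99 mm²); Combining (union): the 3 present regions are separate (no shared area or edge), so areas and boundary lengths simply add and each stays a separate island — area = 674.14 mm². So its area = 674.14 mm². Layer 101 is larger (674.14 vs 306.15 mm²).

layer 101 (z = 20.2 mm)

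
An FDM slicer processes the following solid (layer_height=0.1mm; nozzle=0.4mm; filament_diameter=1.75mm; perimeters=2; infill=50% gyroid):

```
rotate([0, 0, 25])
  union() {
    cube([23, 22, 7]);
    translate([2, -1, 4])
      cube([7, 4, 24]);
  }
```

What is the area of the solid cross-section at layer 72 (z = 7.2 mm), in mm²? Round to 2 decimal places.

At z = 7.2 mm: the cube is absent (z outside [0, 7]); the cube at (2, -1) is present — its section is the full 7×4 rectangle (area 28.00 mm²); Combining (union): only the 7×4 cube at (2, -1) is present, so the union is just that shape — area = 28.00 mm²; (whole slice rotated 25° about Z — lengths, areas and connectivity unchanged). Overall, the cross-section is a single solid region. Net area = 28.00 mm².

28.00 mm²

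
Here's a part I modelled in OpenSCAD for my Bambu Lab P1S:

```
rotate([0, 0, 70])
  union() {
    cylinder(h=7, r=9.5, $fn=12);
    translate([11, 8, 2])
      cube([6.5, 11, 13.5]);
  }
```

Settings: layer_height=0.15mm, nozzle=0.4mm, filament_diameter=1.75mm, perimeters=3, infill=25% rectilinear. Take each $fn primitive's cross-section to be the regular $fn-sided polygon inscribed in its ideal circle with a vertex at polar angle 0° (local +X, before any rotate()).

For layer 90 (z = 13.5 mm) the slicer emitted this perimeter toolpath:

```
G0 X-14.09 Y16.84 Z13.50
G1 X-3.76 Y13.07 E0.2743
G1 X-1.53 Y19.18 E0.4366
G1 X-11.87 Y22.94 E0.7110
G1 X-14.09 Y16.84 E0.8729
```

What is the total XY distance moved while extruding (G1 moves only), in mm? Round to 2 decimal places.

34.99 mm

Sum the Euclidean lengths of each G1 segment: total = 34.99 mm.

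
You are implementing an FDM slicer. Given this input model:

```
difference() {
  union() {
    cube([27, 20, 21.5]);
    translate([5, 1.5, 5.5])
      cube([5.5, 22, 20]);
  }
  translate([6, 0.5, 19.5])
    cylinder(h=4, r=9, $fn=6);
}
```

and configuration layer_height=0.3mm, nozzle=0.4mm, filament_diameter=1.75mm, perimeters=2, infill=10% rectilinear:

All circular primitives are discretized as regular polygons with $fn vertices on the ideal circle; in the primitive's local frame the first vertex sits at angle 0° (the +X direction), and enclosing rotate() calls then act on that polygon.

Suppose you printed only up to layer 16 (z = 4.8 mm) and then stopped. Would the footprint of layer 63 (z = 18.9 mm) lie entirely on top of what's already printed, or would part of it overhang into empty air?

part overhangs

Compare the two slices. At z = 4.8: the 27×20 cube contributes its full rectangle (area 540.00 mm²); the cube at (5, 1.5) is not intersected at this z (z outside [5.5, 25.5]); Combining (union): only the 27×20 cube is present, so the union is just that shape — area = 540.00 mm²; the cylinder at (6, 0.5) is not intersected at this z (z outside [19.5, 23.5]); Taking the first minus the rest: none of the subtracted shapes is present at this height, so the result so far is unchanged — area = 540.00 mm². At z = 18.9: the 27×20 cube contributes its full rectangle (area 540.00 mm²); the 5.5×22 cube at (5, 1.5) contributes its full rectangle (area 121.00 mm²); Merging all regions: the regions partially overlap — summed areas 661.00 mm² minus the doubly-counted overlap 101.75 mm² gives 559.25 mm² — area = 559.25 mm²; the cylinder at (6, 0.5) is not intersected at this z (z outside [19.5, 23.5]); After the difference (first − rest): none of the subtracted shapes is present at this height, so the result so far is unchanged — area = 559.25 mm². Checking containment: at z = 18.9 the cross-section extends beyond the z = 4.8 cross-section by about 19.25 mm².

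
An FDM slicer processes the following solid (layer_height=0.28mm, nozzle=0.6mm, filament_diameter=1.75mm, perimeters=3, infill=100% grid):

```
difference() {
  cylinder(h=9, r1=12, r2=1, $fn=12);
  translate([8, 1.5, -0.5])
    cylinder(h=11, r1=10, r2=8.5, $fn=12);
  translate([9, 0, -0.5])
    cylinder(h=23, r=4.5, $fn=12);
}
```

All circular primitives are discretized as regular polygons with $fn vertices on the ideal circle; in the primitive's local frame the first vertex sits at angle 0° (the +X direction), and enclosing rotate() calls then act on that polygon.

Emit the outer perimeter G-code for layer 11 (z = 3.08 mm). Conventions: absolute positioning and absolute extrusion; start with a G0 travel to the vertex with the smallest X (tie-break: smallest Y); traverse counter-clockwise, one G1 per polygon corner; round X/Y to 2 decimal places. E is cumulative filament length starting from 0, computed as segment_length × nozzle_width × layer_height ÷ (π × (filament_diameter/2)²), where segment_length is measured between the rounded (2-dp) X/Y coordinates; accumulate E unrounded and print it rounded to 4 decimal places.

G0 X-8.24 Y0.00 Z3.08
G1 X-7.13 Y-4.12 E0.2980
G1 X-4.12 Y-7.13 E0.5953
G1 X0.00 Y-8.24 E0.8934
G1 X4.12 Y-7.13 E1.1914
G1 X4.24 Y-7.01 E1.2033
G1 X3.24 Y-6.74 E1.2756
G1 X-0.24 Y-3.26 E1.6193
G1 X-1.51 Y1.50 E1.9634
G1 X-0.24 Y6.26 E2.3075
G1 X1.37 Y7.87 E2.4666
G1 X0.00 Y8.24 E2.5657
G1 X-4.12 Y7.13 E2.8637
G1 X-7.13 Y4.12 E3.1610
G1 X-8.24 Y0.00 E3.4591

At z = 3.08 mm: the cone (r1=12→r2=1) has section circumradius 8.236 here — a regular 12-gon; the cone at (8, 1.5) contributes a regular 12-gon of circumradius 9.512 (interpolated between r1=10 and r2=8.5 at t=0.325); the cylinder at (9, 0): section is a regular 12-gon, circumradius r=4.5; Taking the first minus the rest: starting from the cone, the cone at (8, 1.5) partially overlaps it — only the 99.85 mm² overlap (of its 271.42 mm²) is removed, clipping the outline; the r=4.5 cylinder at (9, 0) misses the remaining region (no effect) — 1 connected region. The outline is a single polygon with 14 vertices. Extrusion per mm of travel: 0.6 × 0.28 / (π × 0.875²) = 0.069846. Accumulating E over each segment gives final E = 3.4591.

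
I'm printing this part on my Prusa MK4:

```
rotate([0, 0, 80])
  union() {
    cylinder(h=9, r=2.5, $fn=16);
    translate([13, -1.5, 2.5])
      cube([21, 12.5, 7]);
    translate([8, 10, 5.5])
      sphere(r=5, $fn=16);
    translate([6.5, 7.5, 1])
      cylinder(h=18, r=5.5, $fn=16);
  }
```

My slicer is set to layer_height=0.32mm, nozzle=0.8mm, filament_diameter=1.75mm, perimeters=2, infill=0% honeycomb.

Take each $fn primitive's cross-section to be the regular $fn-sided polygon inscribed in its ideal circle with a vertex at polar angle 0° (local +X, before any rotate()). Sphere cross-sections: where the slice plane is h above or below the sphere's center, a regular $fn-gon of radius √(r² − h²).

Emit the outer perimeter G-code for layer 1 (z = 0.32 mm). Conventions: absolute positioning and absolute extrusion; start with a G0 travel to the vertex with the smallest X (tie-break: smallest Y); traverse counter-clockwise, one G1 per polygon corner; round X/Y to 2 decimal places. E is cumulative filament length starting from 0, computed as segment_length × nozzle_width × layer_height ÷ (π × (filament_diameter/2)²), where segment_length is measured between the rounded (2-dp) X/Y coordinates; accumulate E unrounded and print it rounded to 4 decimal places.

At z = 0.32 mm: the cylinder: section is a regular 16-gon, circumradius r=2.5; the cube at (13, -1.5) is not intersected at this z (z outside [2.5, 9.5]); the sphere at (8, 10) does not reach this height (|z−center|=5.180 > r=5); the cylinder at (6.5, 7.5) is absent (z outside [1, 19]); Merging all regions: only the r=2.5 cylinder is present, so the union is just that shape — 1 connected region; (whole slice rotated 80° about Z — lengths, areas and connectivity unchanged). The outline is a single polygon with 16 vertices. Extrusion per mm of travel: 0.8 × 0.32 / (π × 0.875²) = 0.106432. Accumulating E over each segment gives final E = 1.6603.

G0 X-2.46 Y0.43 Z0.32
G1 X-2.44 Y-0.54 E0.1033
G1 X-2.05 Y-1.43 E0.2067
G1 X-1.34 Y-2.11 E0.3113
G1 X-0.43 Y-2.46 E0.4151
G1 X0.54 Y-2.44 E0.5183
G1 X1.43 Y-2.05 E0.6218
G1 X2.11 Y-1.34 E0.7264
G1 X2.46 Y-0.43 E0.8302
G1 X2.44 Y0.54 E0.9334
G1 X2.05 Y1.43 E1.0369
G1 X1.34 Y2.11 E1.1415
G1 X0.43 Y2.46 E1.2453
G1 X-0.54 Y2.44 E1.3485
G1 X-1.43 Y2.05 E1.4519
G1 X-2.11 Y1.34 E1.5566
G1 X-2.46 Y0.43 E1.6603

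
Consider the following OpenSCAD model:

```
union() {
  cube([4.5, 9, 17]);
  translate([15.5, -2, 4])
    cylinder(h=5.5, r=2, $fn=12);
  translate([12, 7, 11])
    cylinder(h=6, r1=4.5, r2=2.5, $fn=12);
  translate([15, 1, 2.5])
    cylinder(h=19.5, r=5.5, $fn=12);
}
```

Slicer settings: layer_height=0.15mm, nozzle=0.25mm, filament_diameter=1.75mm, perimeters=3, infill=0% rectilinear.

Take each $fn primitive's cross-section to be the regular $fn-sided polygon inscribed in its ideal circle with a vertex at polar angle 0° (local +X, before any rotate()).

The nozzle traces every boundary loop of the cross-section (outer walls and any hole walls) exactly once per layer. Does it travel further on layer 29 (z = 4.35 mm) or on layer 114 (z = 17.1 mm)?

Layer 29 (z = 4.35): the 4.5×9 cube contributes its full rectangle (perimeter 27.00 mm); the r=2 cylinder at (15.5, -2) contributes a regular 12-gon of circumradius 2 (perimeter = 2·12·2.000·sin(180°/12) = 12.42 mm); the cone at (12, 7) does not reach this height (z outside [11, 17]); the cylinder at (15, 1): section is a regular 12-gon, circumradius r=5.5 (perimeter = 2·12·5.500·sin(180°/12) = 34.16 mm); Combining (union): the regions partially overlap (shared area 12.00 mm²), so the edge portions inside another operand are dropped and the merged outline is re-measured after clipping — boundary = 61.16 mm. So its perimeter = 61.16 mm. Layer 114 (z = 17.1): the cube is absent (z outside [0, 17]); the cylinder at (15.5, -2) is absent (z outside [4, 9.5]); the cone at (12, 7) is not intersected at this z (z outside [11, 17]); the cylinder at (15, 1): section is a regular 12-gon, circumradius r=5.5 (perimeter = 2·12·5.500·sin(180°/12) = 34.16 mm); Combining (union): only the r=5.5 cylinder at (15, 1) is present, so the union is just that shape — boundary = 34.16 mm. So its perimeter = 34.16 mm. Layer 29 is larger (61.16 vs 34.16 mm).

layer 29 (z = 4.35 mm)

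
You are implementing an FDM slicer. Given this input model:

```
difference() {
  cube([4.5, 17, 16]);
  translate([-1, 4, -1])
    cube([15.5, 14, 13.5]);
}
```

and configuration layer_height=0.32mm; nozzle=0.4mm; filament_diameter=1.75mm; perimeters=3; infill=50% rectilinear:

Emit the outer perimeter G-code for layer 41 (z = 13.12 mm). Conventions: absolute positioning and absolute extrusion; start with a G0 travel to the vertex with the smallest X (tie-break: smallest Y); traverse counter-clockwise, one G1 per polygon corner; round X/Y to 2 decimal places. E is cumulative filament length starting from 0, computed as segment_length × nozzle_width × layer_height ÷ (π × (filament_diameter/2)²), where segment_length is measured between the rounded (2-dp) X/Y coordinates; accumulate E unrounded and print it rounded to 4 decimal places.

G0 X0.00 Y0.00 Z13.12
G1 X4.50 Y0.00 E0.2395
G1 X4.50 Y17.00 E1.1441
G1 X0.00 Y17.00 E1.3836
G1 X0.00 Y0.00 E2.2883

At z = 13.12 mm: the cube (footprint 4.5×17) is included at this height; the cube at (-1, 4) is not intersected at this z (z outside [-1, 12.5]); Subtracting the remaining from the first: none of the subtracted shapes is present at this height, so the 4.5×17 cube is unchanged — 1 connected region. The outline is a single polygon with 4 vertices. Extrusion per mm of travel: 0.4 × 0.32 / (π × 0.875²) = 0.053216. Accumulating E over each segment gives final E = 2.2883.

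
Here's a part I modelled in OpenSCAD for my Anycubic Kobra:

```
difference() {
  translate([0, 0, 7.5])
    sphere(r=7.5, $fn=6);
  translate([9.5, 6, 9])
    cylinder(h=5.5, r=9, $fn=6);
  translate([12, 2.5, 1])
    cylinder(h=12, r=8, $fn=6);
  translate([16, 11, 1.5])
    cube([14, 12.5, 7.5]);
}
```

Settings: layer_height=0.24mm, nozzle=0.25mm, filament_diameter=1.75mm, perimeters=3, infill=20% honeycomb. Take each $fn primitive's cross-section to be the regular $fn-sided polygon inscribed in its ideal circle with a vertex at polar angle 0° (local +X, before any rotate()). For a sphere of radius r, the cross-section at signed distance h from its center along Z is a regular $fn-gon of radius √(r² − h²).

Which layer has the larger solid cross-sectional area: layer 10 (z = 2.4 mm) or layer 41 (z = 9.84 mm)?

layer 41 (z = 9.84 mm)

Layer 10 (z = 2.4): the r=7.5 sphere contributes a regular 6-gon of circumradius √(7.5²−5.1²) = 5.499 (area = (6/2)·5.499²·sin(360°/6) = 78.57 mm²); the cylinder at (9.5, 6) is absent (z outside [9, 14.5]); the r=8 cylinder at (12, 2.5) contributes a regular 6-gon of circumradius 8 (area = (6/2)·8.000²·sin(360°/6) = 166.28 mm²); the cube at (16, 11) (footprint 14×12.5) is included at this height (area 175.00 mm²); Subtracting the remaining from the first: starting from the r=7.5 sphere (78.57 mm²), the r=8 cylinder at (12, 2.5) partially overlaps it — only the 0.14 mm² overlap (of its 166.28 mm²) is removed, clipping the outline; the 14×12.5 cube at (16, 11) misses the remaining region (no effect) — area = 78.42 mm². So its area = 78.42 mm². Layer 41 (z = 9.84): the r=7.5 sphere contributes a regular 6-gon of circumradius √(7.5²−2.34²) = 7.126 (area = (6/2)·7.126²·sin(360°/6) = 131.92 mm²); the r=9 cylinder at (9.5, 6) contributes a regular 6-gon of circumradius 9 (area = (6/2)·9.000²·sin(360°/6) = 210.44 mm²); the cylinder at (12, 2.5): section is a regular 6-gon, circumradius r=8 (area = (6/2)·8.000²·sin(360°/6) = 166.28 mm²); the cube at (16, 11) is not intersected at this z (z outside [1.5, 9]); Taking the first minus the rest: starting from the r=7.5 sphere (131.92 mm²), the r=9 cylinder at (9.5, 6) partially overlaps it — only the 23.31 mm² overlap (of its 210.44 mm²) is removed, clipping the outline; the r=8 cylinder at (12, 2.5) misses the remaining region (no effect) — area = 108.61 mm². So its area = 108.61 mm². Layer 41 is larger (108.61 vs 78.42 mm²).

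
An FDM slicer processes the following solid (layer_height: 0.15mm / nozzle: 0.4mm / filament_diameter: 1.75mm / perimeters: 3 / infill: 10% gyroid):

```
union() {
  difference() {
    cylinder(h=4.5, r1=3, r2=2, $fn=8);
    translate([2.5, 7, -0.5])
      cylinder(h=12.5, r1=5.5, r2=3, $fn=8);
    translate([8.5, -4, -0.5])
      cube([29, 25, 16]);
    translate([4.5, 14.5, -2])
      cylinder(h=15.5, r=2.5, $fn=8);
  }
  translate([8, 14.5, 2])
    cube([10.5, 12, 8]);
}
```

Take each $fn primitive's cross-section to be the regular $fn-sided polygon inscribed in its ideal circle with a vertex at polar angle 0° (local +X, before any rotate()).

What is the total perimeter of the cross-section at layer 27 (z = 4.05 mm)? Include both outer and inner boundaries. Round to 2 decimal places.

At z = 4.05 mm: the cone (r1=3→r2=2) has section circumradius 2.100 here — a regular 8-gon (perimeter = 2·8·2.100·sin(180°/8) = 12.86 mm); the cone at (2.5, 7) contributes a regular 8-gon of circumradius 4.590 (interpolated between r1=5.5 and r2=3 at t=0.364) (perimeter = 2·8·4.590·sin(180°/8) = 28.10 mm); the cube at (8.5, -4) is present — its section is the full 29×25 rectangle (perimeter 108.00 mm); the r=2.5 cylinder at (4.5, 14.5) gives a regular 8-gon of circumradius 2.5 (constant along its height) (perimeter = 2·8·2.500·sin(180°/8) = 15.31 mm); Subtracting the remaining from the first: starting from the cone, the cone at (2.5, 7) misses the remaining region (no effect); the 29×25 cube at (8.5, -4) misses the remaining region (no effect); the r=2.5 cylinder at (4.5, 14.5) misses the remaining region (no effect) — boundary = 12.86 mm; the cube at (8, 14.5) is present — its section is the full 10.5×12 rectangle (perimeter 45.00 mm); Taking the union: the 2 present regions are separate (no shared area or edge), so areas and boundary lengths simply add and each stays a separate island — boundary = 57.86 mm. Overall, the cross-section has 2 separate islands. Total boundary length (outer) = 57.86 mm.

57.86 mm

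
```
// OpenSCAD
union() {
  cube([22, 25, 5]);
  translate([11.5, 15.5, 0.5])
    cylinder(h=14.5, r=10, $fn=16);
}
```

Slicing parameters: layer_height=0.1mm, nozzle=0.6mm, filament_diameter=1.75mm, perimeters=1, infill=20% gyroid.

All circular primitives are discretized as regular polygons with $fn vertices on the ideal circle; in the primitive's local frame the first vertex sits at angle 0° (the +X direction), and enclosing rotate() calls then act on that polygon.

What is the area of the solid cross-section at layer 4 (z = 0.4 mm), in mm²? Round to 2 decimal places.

550.00 mm²

At z = 0.4 mm: the 22×25 cube contributes its full rectangle (area 550.00 mm²); the cylinder at (11.5, 15.5) does not reach this height (z outside [0.5, 15]); Merging all regions: only the 22×25 cube is present, so the union is just that shape — area = 550.00 mm². Overall, the cross-section is a single solid region. Net area = 550.00 mm².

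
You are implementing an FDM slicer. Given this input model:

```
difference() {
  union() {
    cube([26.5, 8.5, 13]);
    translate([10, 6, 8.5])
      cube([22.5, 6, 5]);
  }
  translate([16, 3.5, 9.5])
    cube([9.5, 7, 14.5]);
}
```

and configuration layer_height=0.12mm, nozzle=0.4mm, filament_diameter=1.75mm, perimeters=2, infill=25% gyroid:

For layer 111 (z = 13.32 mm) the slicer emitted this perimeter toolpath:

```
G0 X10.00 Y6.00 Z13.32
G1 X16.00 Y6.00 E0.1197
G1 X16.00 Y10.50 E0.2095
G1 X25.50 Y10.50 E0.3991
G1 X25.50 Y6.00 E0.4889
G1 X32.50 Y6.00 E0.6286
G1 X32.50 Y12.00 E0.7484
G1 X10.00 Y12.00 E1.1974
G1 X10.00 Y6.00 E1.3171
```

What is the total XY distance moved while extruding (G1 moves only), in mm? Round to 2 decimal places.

Sum the Euclidean lengths of each G1 segment: total = 66.00 mm.

66.00 mm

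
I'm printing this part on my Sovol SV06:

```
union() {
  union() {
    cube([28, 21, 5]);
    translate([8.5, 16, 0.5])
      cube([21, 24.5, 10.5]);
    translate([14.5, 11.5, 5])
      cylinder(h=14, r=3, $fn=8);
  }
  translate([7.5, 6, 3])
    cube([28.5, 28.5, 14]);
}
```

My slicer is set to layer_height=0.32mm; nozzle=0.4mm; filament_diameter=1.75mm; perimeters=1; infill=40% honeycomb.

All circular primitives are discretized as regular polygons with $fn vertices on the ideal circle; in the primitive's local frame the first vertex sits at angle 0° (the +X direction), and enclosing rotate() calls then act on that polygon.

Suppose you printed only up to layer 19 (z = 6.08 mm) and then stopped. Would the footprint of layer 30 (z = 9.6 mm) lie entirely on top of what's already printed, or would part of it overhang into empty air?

entirely on top

Compare the two slices. At z = 6.08: the cube does not reach this height (z outside [0, 5]); the cube at (8.5, 16) (footprint 21×24.5) is included at this height (area 514.50 mm²); the r=3 cylinder at (14.5, 11.5) gives a regular 8-gon of circumradius 3 (constant along its height) (area = (8/2)·3.000²·sin(360°/8) = 25.46 mm²); Combining (union): the 2 present regions are separate (no shared area or edge), so areas and boundary lengths simply add and each stays a separate island — area = 539.96 mm²; the 28.5×28.5 cube at (7.5, 6) contributes its full rectangle (area 812.25 mm²); Merging all regions: the regions partially overlap — summed areas 1352.21 mm² minus the doubly-counted overlap 413.96 mm² gives 938.25 mm² — area = 938.25 mm². At z = 9.6: the cube is not intersected at this z (z outside [0, 5]); the cube at (8.5, 16) is present — its section is the full 21×24.5 rectangle (area 514.50 mm²); the cylinder at (14.5, 11.5): section is a regular 8-gon, circumradius r=3 (area = (8/2)·3.000²·sin(360°/8) = 25.46 mm²); Taking the union: the 2 present regions are separate (no shared area or edge), so areas and boundary lengths simply add and each stays a separate island — area = 539.96 mm²; the cube at (7.5, 6) is present — its section is the full 28.5×28.5 rectangle (area 812.25 mm²); Taking the union: the regions partially overlap — summed areas 1352.21 mm² minus the doubly-counted overlap 413.96 mm² gives 938.25 mm² — area = 938.25 mm². Checking containment: the cross-section at z = 9.6 is a subset of the cross-section at z = 6.08.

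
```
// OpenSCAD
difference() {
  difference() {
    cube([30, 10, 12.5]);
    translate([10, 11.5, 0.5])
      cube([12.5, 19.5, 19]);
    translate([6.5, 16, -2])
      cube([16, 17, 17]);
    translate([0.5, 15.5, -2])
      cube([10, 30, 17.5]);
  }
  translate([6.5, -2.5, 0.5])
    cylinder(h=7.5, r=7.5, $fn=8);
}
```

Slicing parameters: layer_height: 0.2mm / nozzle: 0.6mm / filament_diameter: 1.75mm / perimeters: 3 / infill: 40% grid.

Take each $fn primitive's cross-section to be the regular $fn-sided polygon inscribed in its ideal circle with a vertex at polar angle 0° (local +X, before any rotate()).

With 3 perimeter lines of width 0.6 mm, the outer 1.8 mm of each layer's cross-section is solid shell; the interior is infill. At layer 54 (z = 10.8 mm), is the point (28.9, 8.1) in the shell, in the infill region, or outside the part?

At z = 10.8 mm: the cube (footprint 30×10) is included at this height; the 12.5×19.5 cube at (10, 11.5) contributes its full rectangle; the cube at (6.5, 16) (footprint 16×17) is included at this height; the cube at (0.5, 15.5) (footprint 10×30) is included at this height; After the difference (first − rest): starting from the 30×10 cube, the 12.5×19.5 cube at (10, 11.5) misses the remaining region (no effect); the 16×17 cube at (6.5, 16) misses the remaining region (no effect); the 10×30 cube at (0.5, 15.5) misses the remaining region (no effect) — 1 connected region; the cylinder at (6.5, -2.5) does not reach this height (z outside [0.5, 8]); Taking the first minus the rest: none of the subtracted shapes is present at this height, so the result so far is unchanged — 1 connected region. Overall, the cross-section is a single solid region. The nearest boundary edge runs (30.00, 10.00)→(30.00, 0.00); distance from the point to it = 1.10 mm. The point is inside the cross-section, 1.10 mm from the nearest boundary — within the 1.8 mm shell band (3 × 0.6).

shell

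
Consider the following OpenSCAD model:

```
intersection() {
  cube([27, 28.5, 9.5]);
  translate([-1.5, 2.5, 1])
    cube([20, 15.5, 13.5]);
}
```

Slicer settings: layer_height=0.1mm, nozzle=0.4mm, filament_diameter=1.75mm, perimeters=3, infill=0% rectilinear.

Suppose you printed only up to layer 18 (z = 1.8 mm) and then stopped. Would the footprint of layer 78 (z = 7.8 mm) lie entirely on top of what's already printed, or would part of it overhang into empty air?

Compare the two slices. At z = 1.8: the cube is present — its section is the full 27×28.5 rectangle (area 769.50 mm²); the cube at (-1.5, 2.5) is present — its section is the full 20×15.5 rectangle (area 310.00 mm²); Keeping only the common overlap: the 20×15.5 cube at (-1.5, 2.5) partially overlaps the 27×28.5 cube; clipping to the common part keeps 286.75 mm² — area = 286.75 mm². At z = 7.8: the cube is present — its section is the full 27×28.5 rectangle (area 769.50 mm²); the 20×15.5 cube at (-1.5, 2.5) contributes its full rectangle (area 310.00 mm²); After intersecting: the 20×15.5 cube at (-1.5, 2.5) partially overlaps the 27×28.5 cube; clipping to the common part keeps 286.75 mm² — area = 286.75 mm². Checking containment: the cross-section at z = 7.8 is a subset of the cross-section at z = 1.8.

entirely on top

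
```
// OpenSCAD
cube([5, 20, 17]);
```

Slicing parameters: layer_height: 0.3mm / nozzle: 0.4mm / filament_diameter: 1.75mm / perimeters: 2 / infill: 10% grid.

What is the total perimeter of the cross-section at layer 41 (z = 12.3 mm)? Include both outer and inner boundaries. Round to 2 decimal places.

50.00 mm

At z = 12.3 mm: the cube is present — its section is the full 5×20 rectangle (perimeter 50.00 mm). Overall, the cross-section is a single solid region. Total boundary length (outer) = 50.00 mm.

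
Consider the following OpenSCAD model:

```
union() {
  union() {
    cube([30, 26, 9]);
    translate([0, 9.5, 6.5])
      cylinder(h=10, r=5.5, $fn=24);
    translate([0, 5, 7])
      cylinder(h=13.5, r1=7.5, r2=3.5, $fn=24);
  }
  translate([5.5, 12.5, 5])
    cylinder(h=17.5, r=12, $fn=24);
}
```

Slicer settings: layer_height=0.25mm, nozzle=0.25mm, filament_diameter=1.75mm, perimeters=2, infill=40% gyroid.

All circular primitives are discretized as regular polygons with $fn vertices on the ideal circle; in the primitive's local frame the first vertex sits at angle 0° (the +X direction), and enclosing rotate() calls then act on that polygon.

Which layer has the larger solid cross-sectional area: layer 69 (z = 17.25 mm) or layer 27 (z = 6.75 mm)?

layer 27 (z = 6.75 mm)

Layer 69 (z = 17.25): the cube is absent (z outside [0, 9]); the cylinder at (0, 9.5) is not intersected at this z (z outside [6.5, 16.5]); the cone at (0, 5) contributes a regular 24-gon of circumradius 4.463 (interpolated between r1=7.5 and r2=3.5 at t=0.759) (area = (24/2)·4.463²·sin(360°/24) = 61.86 mm²); Merging all regions: only the cone at (0, 5) is present, so the union is just that shape — area = 61.86 mm²; the r=12 cylinder at (5.5, 12.5) contributes a regular 24-gon of circumradius 12 (area = (24/2)·12.000²·sin(360°/24) = 447.24 mm²); Combining (union): the regions partially overlap — summed areas 509.10 mm² minus the doubly-counted overlap 51.26 mm² gives 457.84 mm² — area = 457.84 mm². So its area = 457.84 mm². Layer 27 (z = 6.75): the cube (footprint 30×26) is included at this height (area 780.00 mm²); the r=5.5 cylinder at (0, 9.5) gives a regular 24-gon of circumradius 5.5 (constant along its height) (area = (24/2)·5.500²·sin(360°/24) = 93.95 mm²); the cone at (0, 5) does not reach this height (z outside [7, 20.5]); Combining (union): the regions partially overlap — summed areas 873.95 mm² minus the doubly-counted overlap 46.98 mm² gives 826.98 mm² — area = 826.98 mm²; the cylinder at (5.5, 12.5): section is a regular 24-gon, circumradius r=12 (area = (24/2)·12.000²·sin(360°/24) = 447.24 mm²); Taking the union: the regions partially overlap — summed areas 1274.21 mm² minus the doubly-counted overlap 396.99 mm² gives 877.22 mm² — area = 877.22 mm². So its area = 877.22 mm². Layer 27 is larger (877.22 vs 457.84 mm²).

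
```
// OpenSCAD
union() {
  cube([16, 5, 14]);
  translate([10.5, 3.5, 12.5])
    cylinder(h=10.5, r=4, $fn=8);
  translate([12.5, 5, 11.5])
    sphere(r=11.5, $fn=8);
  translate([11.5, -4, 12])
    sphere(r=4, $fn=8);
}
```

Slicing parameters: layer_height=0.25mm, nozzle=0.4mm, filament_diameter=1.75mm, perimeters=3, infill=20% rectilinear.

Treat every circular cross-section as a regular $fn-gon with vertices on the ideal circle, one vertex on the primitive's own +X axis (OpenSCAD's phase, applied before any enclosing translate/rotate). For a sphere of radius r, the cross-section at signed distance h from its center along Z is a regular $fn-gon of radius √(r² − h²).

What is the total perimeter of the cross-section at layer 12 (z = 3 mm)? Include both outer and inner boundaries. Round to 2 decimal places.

At z = 3 mm: the cube is present — its section is the full 16×5 rectangle (perimeter 42.00 mm); the cylinder at (10.5, 3.5) does not reach this height (z outside [12.5, 23]); the r=11.5 sphere at (12.5, 5) contributes a regular 8-gon of circumradius √(11.5²−8.5²) = 7.746 (perimeter = 2·8·7.746·sin(180°/8) = 47.43 mm); the sphere at (11.5, -4) does not reach this height (|z−center|=9.000 > r=4); Combining (union): the regions partially overlap (shared area 51.05 mm²), so the edge portions inside another operand are dropped and the merged outline is re-measured after clipping — boundary = 58.60 mm. Overall, the cross-section is a single solid region. Total boundary length (outer) = 58.60 mm.

58.60 mm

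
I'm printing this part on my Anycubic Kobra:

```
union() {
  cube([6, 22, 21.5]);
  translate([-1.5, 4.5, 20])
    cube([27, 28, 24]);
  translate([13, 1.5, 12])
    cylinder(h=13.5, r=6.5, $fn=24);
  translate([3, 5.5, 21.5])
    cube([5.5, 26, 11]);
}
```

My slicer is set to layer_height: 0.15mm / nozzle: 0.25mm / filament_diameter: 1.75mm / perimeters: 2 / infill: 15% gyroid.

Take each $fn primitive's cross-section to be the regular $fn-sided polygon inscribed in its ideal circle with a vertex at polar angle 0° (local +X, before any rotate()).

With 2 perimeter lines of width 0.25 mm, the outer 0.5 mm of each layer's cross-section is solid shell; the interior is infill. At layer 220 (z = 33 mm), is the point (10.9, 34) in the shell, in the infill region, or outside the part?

outside

At z = 33 mm: the cube does not reach this height (z outside [0, 21.5]); the 27×28 cube at (-1.5, 4.5) contributes its full rectangle; the cylinder at (13, 1.5) does not reach this height (z outside [12, 25.5]); the cube at (3, 5.5) is not intersected at this z (z outside [21.5, 32.5]); Merging all regions: only the 27×28 cube at (-1.5, 4.5) is present, so the union is just that shape — 1 connected region. Overall, the cross-section is a single solid region. The nearest boundary edge runs (25.50, 32.50)→(-1.50, 32.50); distance from the point to it = 1.50 mm. The point is not inside any of the regions above, so it lies outside the cross-section (1.50 mm from the nearest boundary).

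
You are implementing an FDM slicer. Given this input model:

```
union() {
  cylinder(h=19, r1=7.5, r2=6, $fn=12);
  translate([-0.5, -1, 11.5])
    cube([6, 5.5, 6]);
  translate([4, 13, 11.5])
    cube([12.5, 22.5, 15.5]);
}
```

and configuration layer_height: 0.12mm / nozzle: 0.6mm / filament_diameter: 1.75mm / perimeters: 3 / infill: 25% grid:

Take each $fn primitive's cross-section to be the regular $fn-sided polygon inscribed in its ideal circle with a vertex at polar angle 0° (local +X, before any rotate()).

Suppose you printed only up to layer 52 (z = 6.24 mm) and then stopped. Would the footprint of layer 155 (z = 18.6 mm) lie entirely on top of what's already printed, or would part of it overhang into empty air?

Compare the two slices. At z = 6.24: the cone contributes a regular 12-gon of circumradius 7.007 (interpolated between r1=7.5 and r2=6 at t=0.328) (area = (12/2)·7.007²·sin(360°/12) = 147.31 mm²); the cube at (-0.5, -1) is not intersected at this z (z outside [11.5, 17.5]); the cube at (4, 13) is absent (z outside [11.5, 27]); Combining (union): only the cone is present, so the union is just that shape — area = 147.31 mm². At z = 18.6: the cone contributes a regular 12-gon of circumradius 6.032 (interpolated between r1=7.5 and r2=6 at t=0.979) (area = (12/2)·6.032²·sin(360°/12) = 109.14 mm²); the cube at (-0.5, -1) is absent (z outside [11.5, 17.5]); the 12.5×22.5 cube at (4, 13) contributes its full rectangle (area 281.25 mm²); Taking the union: the 2 present regions are separate (no shared area or edge), so areas and boundary lengths simply add and each stays a separate island — area = 390.39 mm². Checking containment: at z = 18.6 the cross-section extends beyond the z = 6.24 cross-section by about 281.25 mm².

part overhangs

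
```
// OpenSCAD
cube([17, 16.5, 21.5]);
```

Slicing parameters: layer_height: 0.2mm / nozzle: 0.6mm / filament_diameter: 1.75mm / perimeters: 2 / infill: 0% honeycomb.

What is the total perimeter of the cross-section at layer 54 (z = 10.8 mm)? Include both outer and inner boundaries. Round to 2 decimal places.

67.00 mm

At z = 10.8 mm: the cube (footprint 17×16.5) is included at this height (perimeter 67.00 mm). Overall, the cross-section is a single solid region. Total boundary length (outer) = 67.00 mm.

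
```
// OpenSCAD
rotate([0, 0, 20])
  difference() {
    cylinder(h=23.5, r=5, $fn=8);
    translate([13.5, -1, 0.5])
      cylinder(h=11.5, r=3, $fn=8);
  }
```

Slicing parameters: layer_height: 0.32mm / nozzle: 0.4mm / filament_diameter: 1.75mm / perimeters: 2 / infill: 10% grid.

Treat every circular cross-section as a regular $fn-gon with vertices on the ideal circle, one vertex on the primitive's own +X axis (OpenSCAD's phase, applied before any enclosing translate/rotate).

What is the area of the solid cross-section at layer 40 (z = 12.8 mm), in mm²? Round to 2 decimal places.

At z = 12.8 mm: the cylinder: section is a regular 8-gon, circumradius r=5 (area = (8/2)·5.000²·sin(360°/8) = 70.71 mm²); the cylinder at (13.5, -1) is not intersected at this z (z outside [0.5, 12]); After the difference (first − rest): none of the subtracted shapes is present at this height, so the r=5 cylinder is unchanged — area = 70.71 mm²; (whole slice rotated 20° about Z — lengths, areas and connectivity unchanged). Overall, the cross-section is a single solid region. Net area = 70.71 mm².

70.71 mm²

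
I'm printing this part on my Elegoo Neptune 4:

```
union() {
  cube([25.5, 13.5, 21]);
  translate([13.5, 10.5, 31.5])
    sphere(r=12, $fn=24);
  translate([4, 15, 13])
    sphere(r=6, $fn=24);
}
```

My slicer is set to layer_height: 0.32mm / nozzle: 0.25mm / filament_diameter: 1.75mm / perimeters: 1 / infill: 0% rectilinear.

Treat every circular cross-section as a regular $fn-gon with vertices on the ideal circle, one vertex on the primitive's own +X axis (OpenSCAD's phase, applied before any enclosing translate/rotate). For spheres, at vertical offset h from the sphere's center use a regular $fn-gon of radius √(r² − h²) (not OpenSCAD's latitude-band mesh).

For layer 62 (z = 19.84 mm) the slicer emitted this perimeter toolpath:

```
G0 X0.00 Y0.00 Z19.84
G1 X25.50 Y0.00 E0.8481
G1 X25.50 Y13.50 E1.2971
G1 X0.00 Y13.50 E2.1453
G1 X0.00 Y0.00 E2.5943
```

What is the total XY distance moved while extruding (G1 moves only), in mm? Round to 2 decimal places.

Sum the Euclidean lengths of each G1 segment: total = 78.00 mm.

78.00 mm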